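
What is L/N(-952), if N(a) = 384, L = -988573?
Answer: -988573/384 ≈ -2574.4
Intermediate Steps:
L/N(-952) = -988573/384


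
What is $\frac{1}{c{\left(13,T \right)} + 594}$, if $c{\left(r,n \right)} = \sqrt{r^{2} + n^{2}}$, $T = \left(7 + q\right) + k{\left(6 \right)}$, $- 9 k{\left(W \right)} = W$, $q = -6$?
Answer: $\frac{2673}{1587001} - \frac{3 \sqrt{1522}}{3174002} \approx 0.0016474$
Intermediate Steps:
$k{\left(W \right)} = - \frac{W}{9}$
$T = \frac{1}{3}$ ($T = \left(7 - 6\right) - \frac{2}{3} = 1 - \frac{2}{3} = \frac{1}{3} \approx 0.33333$)
$c{\left(r,n \right)} = \sqrt{n^{2} + r^{2}}$
$\frac{1}{c{\left(13,T \right)} + 594} = \frac{1}{\sqrt{\left(\frac{1}{3}\right)^{2} + 13^{2}} + 594} = \frac{1}{\sqrt{\frac{1}{9} + 169} + 594} = \frac{1}{\sqrt{\frac{1522}{9}} + 594} = \frac{1}{\frac{\sqrt{1522}}{3} + 594} = \frac{1}{594 + \frac{\sqrt{1522}}{3}}$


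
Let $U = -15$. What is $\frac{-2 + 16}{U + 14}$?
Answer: $-14$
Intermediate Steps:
$\frac{-2 + 16}{U + 14} = \frac{-2 + 16}{-15 + 14} = \frac{14}{-1} = 14 \left(-1\right) = -14$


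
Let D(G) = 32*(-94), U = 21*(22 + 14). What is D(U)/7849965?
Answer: -3008/7849965 ≈ -0.00038319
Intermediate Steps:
U = 756 (U = 21*36 = 756)
D(G) = -3008
D(U)/7849965 = -3008/7849965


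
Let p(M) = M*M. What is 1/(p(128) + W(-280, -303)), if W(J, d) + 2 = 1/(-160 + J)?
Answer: 440/7208079 ≈ 6.1043e-5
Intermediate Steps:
W(J, d) = -2 + 1/(-160 + J)
p(M) = M²
1/(p(128) + W(-280, -303)) = 1/(128² + (321 - 2*(-280))/(-160 - 280)) = 1/(16384 + (321 + 560)/(-440)) = 1/(16384 - 1/440*881) = 1/(16384 - 881/440) = 1/(7208079/440) = 440/7208079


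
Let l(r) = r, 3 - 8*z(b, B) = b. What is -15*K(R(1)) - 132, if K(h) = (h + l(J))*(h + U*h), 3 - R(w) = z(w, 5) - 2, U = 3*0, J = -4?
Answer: -2967/16 ≈ -185.44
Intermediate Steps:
z(b, B) = 3/8 - b/8
U = 0
R(w) = 37/8 + w/8 (R(w) = 3 - ((3/8 - w/8) - 2) = 3 - (-13/8 - w/8) = 3 + (13/8 + w/8) = 37/8 + w/8)
K(h) = h*(-4 + h) (K(h) = (h - 4)*(h + 0*h) = (-4 + h)*(h + 0) = (-4 + h)*h = h*(-4 + h))
-15*K(R(1)) - 132 = -15*(37/8 + (⅛)*1)*(-4 + (37/8 + (⅛)*1)) - 132 = -15*(37/8 + ⅛)*(-4 + (37/8 + ⅛)) - 132 = -285*(-4 + 19/4)/4 - 132 = -285*3/(4*4) - 132 = -15*57/16 - 132 = -855/16 - 132 = -2967/16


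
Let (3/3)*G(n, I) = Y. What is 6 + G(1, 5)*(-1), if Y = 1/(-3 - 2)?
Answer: 31/5 ≈ 6.2000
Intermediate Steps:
Y = -1/5 (Y = 1/(-5) = -1/5 ≈ -0.20000)
G(n, I) = -1/5
6 + G(1, 5)*(-1) = 6 - 1/5*(-1) = 6 + 1/5 = 31/5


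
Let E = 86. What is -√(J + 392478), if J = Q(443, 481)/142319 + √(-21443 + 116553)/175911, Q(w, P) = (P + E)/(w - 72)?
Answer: -√(691001227630472017256225098569 + 10008534803179276239*√95110)/1326880313277 ≈ -626.48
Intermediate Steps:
Q(w, P) = (86 + P)/(-72 + w) (Q(w, P) = (P + 86)/(w - 72) = (86 + P)/(-72 + w))
J = 81/7542907 + √95110/175911 (J = ((86 + 481)/(-72 + 443))/142319 + √(-21443 + 116553)/175911 = (567/371)*(1/142319) + √95110*(1/175911) = ((1/371)*567)*(1/142319) + √95110/175911 = (81/53)*(1/142319) + √95110/175911 = 81/7542907 + √95110/175911 ≈ 0.0017639)
-√(J + 392478) = -√((81/7542907 + √95110/175911) + 392478) = -√(2960425053627/7542907 + √95110/175911)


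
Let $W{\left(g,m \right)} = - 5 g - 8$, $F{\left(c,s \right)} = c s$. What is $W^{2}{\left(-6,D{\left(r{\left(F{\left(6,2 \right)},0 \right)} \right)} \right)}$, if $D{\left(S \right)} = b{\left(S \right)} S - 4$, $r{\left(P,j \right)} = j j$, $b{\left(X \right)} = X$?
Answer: $484$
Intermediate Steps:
$r{\left(P,j \right)} = j^{2}$
$D{\left(S \right)} = -4 + S^{2}$ ($D{\left(S \right)} = S S - 4 = S^{2} - 4 = -4 + S^{2}$)
$W{\left(g,m \right)} = -8 - 5 g$
$W^{2}{\left(-6,D{\left(r{\left(F{\left(6,2 \right)},0 \right)} \right)} \right)} = \left(-8 - -30\right)^{2} = \left(-8 + 30\right)^{2} = 22^{2} = 484$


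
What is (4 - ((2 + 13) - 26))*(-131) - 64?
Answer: -2029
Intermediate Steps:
(4 - ((2 + 13) - 26))*(-131) - 64 = (4 - (15 - 26))*(-131) - 64 = (4 - 1*(-11))*(-131) - 64 = (4 + 11)*(-131) - 64 = 15*(-131) - 64 = -1965 - 64 = -2029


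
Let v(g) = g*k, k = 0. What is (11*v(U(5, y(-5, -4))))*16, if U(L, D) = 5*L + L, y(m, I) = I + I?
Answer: 0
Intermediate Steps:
y(m, I) = 2*I
U(L, D) = 6*L
v(g) = 0 (v(g) = g*0 = 0)
(11*v(U(5, y(-5, -4))))*16 = (11*0)*16 = 0*16 = 0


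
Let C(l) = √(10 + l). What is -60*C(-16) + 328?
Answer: 328 - 60*I*√6 ≈ 328.0 - 146.97*I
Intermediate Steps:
-60*C(-16) + 328 = -60*√(10 - 16) + 328 = -60*I*√6 + 328 = 328 - 60*I*√6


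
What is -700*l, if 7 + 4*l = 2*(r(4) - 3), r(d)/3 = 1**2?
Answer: 1225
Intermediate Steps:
r(d) = 3 (r(d) = 3*1**2 = 3*1 = 3)
l = -7/4 (l = -7/4 + (2*(3 - 3))/4 = -7/4 + (2*0)/4 = -7/4 + (1/4)*0 = -7/4 + 0 = -7/4 ≈ -1.7500)
-700*l = -700*(-7/4) = 1225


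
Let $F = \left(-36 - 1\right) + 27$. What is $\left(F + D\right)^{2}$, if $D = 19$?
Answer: $81$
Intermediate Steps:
$F = -10$ ($F = -37 + 27 = -10$)
$\left(F + D\right)^{2} = \left(-10 + 19\right)^{2} = 9^{2} = 81$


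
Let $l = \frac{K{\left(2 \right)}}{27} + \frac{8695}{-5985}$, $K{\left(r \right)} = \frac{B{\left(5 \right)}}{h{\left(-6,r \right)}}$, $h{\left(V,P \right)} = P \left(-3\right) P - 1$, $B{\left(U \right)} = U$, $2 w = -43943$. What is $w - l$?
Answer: $- \frac{2051254097}{93366} \approx -21970.0$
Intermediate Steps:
$w = - \frac{43943}{2}$ ($w = \frac{1}{2} \left(-43943\right) = - \frac{43943}{2} \approx -21972.0$)
$h{\left(V,P \right)} = -1 - 3 P^{2}$ ($h{\left(V,P \right)} = - 3 P P - 1 = - 3 P^{2} - 1 = -1 - 3 P^{2}$)
$K{\left(r \right)} = \frac{5}{-1 - 3 r^{2}}$
$l = - \frac{68486}{46683}$ ($l = \frac{\left(-5\right) \frac{1}{1 + 3 \cdot 2^{2}}}{27} + \frac{8695}{-5985} = - \frac{5}{1 + 3 \cdot 4} \cdot \frac{1}{27} + 8695 \left(- \frac{1}{5985}\right) = - \frac{5}{1 + 12} \cdot \frac{1}{27} - \frac{1739}{1197} = - \frac{5}{13} \cdot \frac{1}{27} - \frac{1739}{1197} = \left(-5\right) \frac{1}{13} \cdot \frac{1}{27} - \frac{1739}{1197} = \left(- \frac{5}{13}\right) \frac{1}{27} - \frac{1739}{1197} = - \frac{5}{351} - \frac{1739}{1197} = - \frac{68486}{46683} \approx -1.467$)
$w - l = - \frac{43943}{2} - - \frac{68486}{46683} = - \frac{43943}{2} + \frac{68486}{46683} = - \frac{2051254097}{93366}$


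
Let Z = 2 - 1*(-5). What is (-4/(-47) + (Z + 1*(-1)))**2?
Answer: 81796/2209 ≈ 37.029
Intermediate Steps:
Z = 7 (Z = 2 + 5 = 7)
(-4/(-47) + (Z + 1*(-1)))**2 = (-4/(-47) + (7 + 1*(-1)))**2 = (-4*(-1/47) + (7 - 1))**2 = (4/47 + 6)**2 = (286/47)**2 = 81796/2209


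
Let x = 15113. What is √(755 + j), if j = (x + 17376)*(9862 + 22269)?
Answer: √1043904814 ≈ 32310.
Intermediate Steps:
j = 1043904059 (j = (15113 + 17376)*(9862 + 22269) = 32489*32131 = 1043904059)
√(755 + j) = √(755 + 1043904059) = √1043904814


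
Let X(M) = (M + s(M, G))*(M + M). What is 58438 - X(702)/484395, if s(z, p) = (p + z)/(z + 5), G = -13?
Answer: 6670801413286/114155755 ≈ 58436.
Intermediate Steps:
s(z, p) = (p + z)/(5 + z)
X(M) = 2*M*(M + (-13 + M)/(5 + M)) (X(M) = (M + (-13 + M)/(5 + M))*(M + M) = (M + (-13 + M)/(5 + M))*(2*M) = 2*M*(M + (-13 + M)/(5 + M)))
58438 - X(702)/484395 = 58438 - 2*702*(-13 + 702 + 702*(5 + 702))/(5 + 702)/484395 = 58438 - 2*702*(-13 + 702 + 702*707)/707/484395 = 58438 - 2*702*(1/707)*(-13 + 702 + 496314)/484395 = 58438 - 2*702*(1/707)*497003/484395 = 58438 - 697792212/(707*484395) = 58438 - 1*232597404/114155755 = 58438 - 232597404/114155755 = 6670801413286/114155755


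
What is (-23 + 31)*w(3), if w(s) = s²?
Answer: 72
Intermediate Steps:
(-23 + 31)*w(3) = (-23 + 31)*3² = 8*9 = 72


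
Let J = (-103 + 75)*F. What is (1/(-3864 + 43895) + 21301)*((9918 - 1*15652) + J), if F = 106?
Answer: -7420198289064/40031 ≈ -1.8536e+8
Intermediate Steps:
J = -2968 (J = (-103 + 75)*106 = -28*106 = -2968)
(1/(-3864 + 43895) + 21301)*((9918 - 1*15652) + J) = (1/(-3864 + 43895) + 21301)*((9918 - 1*15652) - 2968) = (1/40031 + 21301)*((9918 - 15652) - 2968) = (1/40031 + 21301)*(-5734 - 2968) = (852700332/40031)*(-8702) = -7420198289064/40031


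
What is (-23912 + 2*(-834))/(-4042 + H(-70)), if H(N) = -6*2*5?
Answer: 12790/2051 ≈ 6.2360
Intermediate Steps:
H(N) = -60 (H(N) = -12*5 = -60)
(-23912 + 2*(-834))/(-4042 + H(-70)) = (-23912 + 2*(-834))/(-4042 - 60) = (-23912 - 1668)/(-4102) = -25580*(-1/4102) = 12790/2051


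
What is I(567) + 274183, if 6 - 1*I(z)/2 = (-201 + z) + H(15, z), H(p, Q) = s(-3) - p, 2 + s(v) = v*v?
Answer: 273479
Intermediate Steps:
s(v) = -2 + v² (s(v) = -2 + v*v = -2 + v²)
H(p, Q) = 7 - p (H(p, Q) = (-2 + (-3)²) - p = (-2 + 9) - p = 7 - p)
I(z) = 430 - 2*z (I(z) = 12 - 2*((-201 + z) + (7 - 1*15)) = 12 - 2*((-201 + z) + (7 - 15)) = 12 - 2*((-201 + z) - 8) = 12 - 2*(-209 + z) = 12 + (418 - 2*z) = 430 - 2*z)
I(567) + 274183 = (430 - 2*567) + 274183 = (430 - 1134) + 274183 = -704 + 274183 = 273479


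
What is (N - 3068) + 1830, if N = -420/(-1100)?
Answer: -68069/55 ≈ -1237.6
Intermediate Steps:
N = 21/55 (N = -420*(-1/1100) = 21/55 ≈ 0.38182)
(N - 3068) + 1830 = (21/55 - 3068) + 1830 = -168719/55 + 1830 = -68069/55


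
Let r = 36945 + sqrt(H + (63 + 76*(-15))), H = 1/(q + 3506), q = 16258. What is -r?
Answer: -36945 - I*sqrt(1298435447)/1098 ≈ -36945.0 - 32.818*I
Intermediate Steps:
H = 1/19764 (H = 1/(16258 + 3506) = 1/19764 ≈ 5.0597e-5)
r = 36945 + I*sqrt(1298435447)/1098 (r = 36945 + sqrt(1/19764 + (63 + 76*(-15))) = 36945 + sqrt(1/19764 + (63 - 1140)) = 36945 + sqrt(1/19764 - 1077) = 36945 + sqrt(-21285827/19764) = 36945 + I*sqrt(1298435447)/1098 ≈ 36945.0 + 32.818*I)
-r = -(36945 + I*sqrt(1298435447)/1098) = -36945 - I*sqrt(1298435447)/1098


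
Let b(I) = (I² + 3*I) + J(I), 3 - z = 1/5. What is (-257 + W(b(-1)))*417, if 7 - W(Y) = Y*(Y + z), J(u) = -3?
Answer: -108837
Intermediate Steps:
z = 14/5 (z = 3 - 1/5 = 3 - 1*⅕ = 3 - ⅕ = 14/5 ≈ 2.8000)
b(I) = -3 + I² + 3*I (b(I) = (I² + 3*I) - 3 = -3 + I² + 3*I)
W(Y) = 7 - Y*(14/5 + Y) (W(Y) = 7 - Y*(Y + 14/5) = 7 - Y*(14/5 + Y))
(-257 + W(b(-1)))*417 = (-257 + (7 - (-3 + (-1)² + 3*(-1))² - 14*(-3 + (-1)² + 3*(-1))/5))*417 = (-257 + (7 - (-3 + 1 - 3)² - 14*(-3 + 1 - 3)/5))*417 = (-257 + (7 - 1*(-5)² - 14/5*(-5)))*417 = (-257 + (7 - 1*25 + 14))*417 = (-257 + (7 - 25 + 14))*417 = (-257 - 4)*417 = -261*417 = -108837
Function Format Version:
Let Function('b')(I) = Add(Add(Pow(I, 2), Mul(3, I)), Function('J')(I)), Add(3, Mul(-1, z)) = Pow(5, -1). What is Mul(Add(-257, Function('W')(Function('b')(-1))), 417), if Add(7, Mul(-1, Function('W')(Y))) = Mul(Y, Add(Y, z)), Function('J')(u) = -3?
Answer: -108837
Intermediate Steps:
z = Rational(14, 5) (z = Add(3, Mul(-1, Pow(5, -1))) = Add(3, Mul(-1, Rational(1, 5))) = Add(3, Rational(-1, 5)) = Rational(14, 5) ≈ 2.8000)
Function('b')(I) = Add(-3, Pow(I, 2), Mul(3, I)) (Function('b')(I) = Add(Add(Pow(I, 2), Mul(3, I)), -3) = Add(-3, Pow(I, 2), Mul(3, I)))
Function('W')(Y) = Add(7, Mul(-1, Y, Add(Rational(14, 5), Y))) (Function('W')(Y) = Add(7, Mul(-1, Mul(Y, Add(Y, Rational(14, 5))))) = Add(7, Mul(-1, Mul(Y, Add(Rational(14, 5), Y)))) = Add(7, Mul(-1, Y, Add(Rational(14, 5), Y))))
Mul(Add(-257, Function('W')(Function('b')(-1))), 417) = Mul(Add(-257, Add(7, Mul(-1, Pow(Add(-3, Pow(-1, 2), Mul(3, -1)), 2)), Mul(Rational(-14, 5), Add(-3, Pow(-1, 2), Mul(3, -1))))), 417) = Mul(Add(-257, Add(7, Mul(-1, Pow(Add(-3, 1, -3), 2)), Mul(Rational(-14, 5), Add(-3, 1, -3)))), 417) = Mul(Add(-257, Add(7, Mul(-1, Pow(-5, 2)), Mul(Rational(-14, 5), -5))), 417) = Mul(Add(-257, Add(7, Mul(-1, 25), 14)), 417) = Mul(Add(-257, Add(7, -25, 14)), 417) = Mul(Add(-257, -4), 417) = Mul(-261, 417) = -108837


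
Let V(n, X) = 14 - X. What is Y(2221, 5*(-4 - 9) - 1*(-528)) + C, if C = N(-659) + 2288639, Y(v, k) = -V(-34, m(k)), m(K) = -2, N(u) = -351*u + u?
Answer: 2519273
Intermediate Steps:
N(u) = -350*u
Y(v, k) = -16 (Y(v, k) = -(14 - 1*(-2)) = -(14 + 2) = -1*16 = -16)
C = 2519289 (C = -350*(-659) + 2288639 = 230650 + 2288639 = 2519289)
Y(2221, 5*(-4 - 9) - 1*(-528)) + C = -16 + 2519289 = 2519273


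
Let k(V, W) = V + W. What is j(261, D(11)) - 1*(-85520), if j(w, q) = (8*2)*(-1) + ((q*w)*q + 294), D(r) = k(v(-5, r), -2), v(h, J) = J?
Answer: 106939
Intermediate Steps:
D(r) = -2 + r (D(r) = r - 2 = -2 + r)
j(w, q) = 278 + w*q² (j(w, q) = 16*(-1) + (w*q² + 294) = -16 + (294 + w*q²) = 278 + w*q²)
j(261, D(11)) - 1*(-85520) = (278 + 261*(-2 + 11)²) - 1*(-85520) = (278 + 261*9²) + 85520 = (278 + 261*81) + 85520 = (278 + 21141) + 85520 = 21419 + 85520 = 106939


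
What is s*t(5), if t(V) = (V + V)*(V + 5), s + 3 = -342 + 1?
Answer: -34400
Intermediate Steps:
s = -344 (s = -3 + (-342 + 1) = -3 - 341 = -344)
t(V) = 2*V*(5 + V) (t(V) = (2*V)*(5 + V) = 2*V*(5 + V))
s*t(5) = -688*5*(5 + 5) = -688*5*10 = -344*100 = -34400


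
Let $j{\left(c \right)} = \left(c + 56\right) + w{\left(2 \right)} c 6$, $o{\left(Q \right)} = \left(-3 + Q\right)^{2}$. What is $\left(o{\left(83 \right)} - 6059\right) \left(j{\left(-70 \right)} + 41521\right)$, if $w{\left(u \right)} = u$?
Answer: $13867447$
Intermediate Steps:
$j{\left(c \right)} = 56 + 13 c$ ($j{\left(c \right)} = \left(c + 56\right) + 2 c 6 = \left(56 + c\right) + 12 c = 56 + 13 c$)
$\left(o{\left(83 \right)} - 6059\right) \left(j{\left(-70 \right)} + 41521\right) = \left(\left(-3 + 83\right)^{2} - 6059\right) \left(\left(56 + 13 \left(-70\right)\right) + 41521\right) = \left(80^{2} - 6059\right) \left(\left(56 - 910\right) + 41521\right) = \left(6400 - 6059\right) \left(-854 + 41521\right) = 341 \cdot 40667 = 13867447$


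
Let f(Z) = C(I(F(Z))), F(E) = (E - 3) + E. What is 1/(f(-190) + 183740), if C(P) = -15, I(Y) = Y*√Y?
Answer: 1/183725 ≈ 5.4429e-6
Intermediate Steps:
F(E) = -3 + 2*E (F(E) = (-3 + E) + E = -3 + 2*E)
I(Y) = Y^(3/2)
f(Z) = -15
1/(f(-190) + 183740) = 1/(-15 + 183740) = 1/183725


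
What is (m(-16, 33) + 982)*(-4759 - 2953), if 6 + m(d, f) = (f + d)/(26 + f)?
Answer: -444218912/59 ≈ -7.5291e+6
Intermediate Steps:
m(d, f) = -6 + (d + f)/(26 + f) (m(d, f) = -6 + (f + d)/(26 + f) = -6 + (d + f)/(26 + f))
(m(-16, 33) + 982)*(-4759 - 2953) = ((-156 - 16 - 5*33)/(26 + 33) + 982)*(-4759 - 2953) = ((-156 - 16 - 165)/59 + 982)*(-7712) = ((1/59)*(-337) + 982)*(-7712) = (-337/59 + 982)*(-7712) = (57601/59)*(-7712) = -444218912/59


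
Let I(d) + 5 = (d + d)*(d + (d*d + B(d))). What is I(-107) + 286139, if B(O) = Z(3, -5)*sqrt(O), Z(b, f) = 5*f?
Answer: -2141054 + 5350*I*sqrt(107) ≈ -2.1411e+6 + 55341.0*I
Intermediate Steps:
B(O) = -25*sqrt(O) (B(O) = (5*(-5))*sqrt(O) = -25*sqrt(O))
I(d) = -5 + 2*d*(d + d**2 - 25*sqrt(d)) (I(d) = -5 + (d + d)*(d + (d*d - 25*sqrt(d))) = -5 + (2*d)*(d + (d**2 - 25*sqrt(d))) = -5 + (2*d)*(d + d**2 - 25*sqrt(d)) = -5 + 2*d*(d + d**2 - 25*sqrt(d)))
I(-107) + 286139 = (-5 - (-5350)*I*sqrt(107) + 2*(-107)**2 + 2*(-107)**3) + 286139 = (-5 - (-5350)*I*sqrt(107) + 2*11449 + 2*(-1225043)) + 286139 = (-5 + 5350*I*sqrt(107) + 22898 - 2450086) + 286139 = (-2427193 + 5350*I*sqrt(107)) + 286139 = -2141054 + 5350*I*sqrt(107)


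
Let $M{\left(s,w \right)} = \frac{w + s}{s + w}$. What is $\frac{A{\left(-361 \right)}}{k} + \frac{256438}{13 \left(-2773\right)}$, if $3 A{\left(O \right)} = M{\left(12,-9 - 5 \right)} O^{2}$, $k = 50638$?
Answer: $- \frac{2635275431}{421257522} \approx -6.2557$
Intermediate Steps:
$M{\left(s,w \right)} = 1$ ($M{\left(s,w \right)} = \frac{s + w}{s + w} = 1$)
$A{\left(O \right)} = \frac{O^{2}}{3}$ ($A{\left(O \right)} = \frac{1 O^{2}}{3} = \frac{O^{2}}{3}$)
$\frac{A{\left(-361 \right)}}{k} + \frac{256438}{13 \left(-2773\right)} = \frac{\frac{1}{3} \left(-361\right)^{2}}{50638} + \frac{256438}{13 \left(-2773\right)} = \frac{1}{3} \cdot 130321 \cdot \frac{1}{50638} + \frac{256438}{-36049} = \frac{130321}{3} \cdot \frac{1}{50638} + 256438 \left(- \frac{1}{36049}\right) = \frac{130321}{151914} - \frac{19726}{2773} = - \frac{2635275431}{421257522}$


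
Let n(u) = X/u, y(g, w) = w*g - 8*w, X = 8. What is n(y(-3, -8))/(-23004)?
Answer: -1/253044 ≈ -3.9519e-6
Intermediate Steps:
y(g, w) = -8*w + g*w (y(g, w) = g*w - 8*w = -8*w + g*w)
n(u) = 8/u
n(y(-3, -8))/(-23004) = (8/((-8*(-8 - 3))))/(-23004) = (8/((-8*(-11))))*(-1/23004) = (8/88)*(-1/23004) = (8*(1/88))*(-1/23004) = (1/11)*(-1/23004) = -1/253044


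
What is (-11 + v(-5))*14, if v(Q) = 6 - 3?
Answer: -112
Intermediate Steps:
v(Q) = 3
(-11 + v(-5))*14 = (-11 + 3)*14 = -8*14 = -112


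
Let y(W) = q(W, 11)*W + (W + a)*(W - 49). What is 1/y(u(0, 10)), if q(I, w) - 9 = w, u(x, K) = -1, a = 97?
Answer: -1/4820 ≈ -0.00020747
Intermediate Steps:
q(I, w) = 9 + w
y(W) = 20*W + (-49 + W)*(97 + W) (y(W) = (9 + 11)*W + (W + 97)*(W - 49) = 20*W + (97 + W)*(-49 + W) = 20*W + (-49 + W)*(97 + W))
1/y(u(0, 10)) = 1/(-4753 + (-1)² + 68*(-1)) = 1/(-4753 + 1 - 68) = 1/(-4820) = -1/4820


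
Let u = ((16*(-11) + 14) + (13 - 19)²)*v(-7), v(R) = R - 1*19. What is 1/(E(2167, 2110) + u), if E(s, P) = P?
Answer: 1/5386 ≈ 0.00018567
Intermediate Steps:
v(R) = -19 + R (v(R) = R - 19 = -19 + R)
u = 3276 (u = ((16*(-11) + 14) + (13 - 19)²)*(-19 - 7) = ((-176 + 14) + (-6)²)*(-26) = (-162 + 36)*(-26) = -126*(-26) = 3276)
1/(E(2167, 2110) + u) = 1/(2110 + 3276) = 1/5386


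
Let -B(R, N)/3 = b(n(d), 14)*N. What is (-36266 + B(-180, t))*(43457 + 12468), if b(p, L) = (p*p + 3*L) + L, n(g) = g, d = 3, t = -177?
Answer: -97924675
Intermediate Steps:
b(p, L) = p² + 4*L (b(p, L) = (p² + 3*L) + L = p² + 4*L)
B(R, N) = -195*N (B(R, N) = -3*(3² + 4*14)*N = -3*(9 + 56)*N = -195*N)
(-36266 + B(-180, t))*(43457 + 12468) = (-36266 - 195*(-177))*(43457 + 12468) = (-36266 + 34515)*55925 = -1751*55925 = -97924675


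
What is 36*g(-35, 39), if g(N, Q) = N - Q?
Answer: -2664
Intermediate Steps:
36*g(-35, 39) = 36*(-35 - 1*39) = 36*(-35 - 39) = 36*(-74) = -2664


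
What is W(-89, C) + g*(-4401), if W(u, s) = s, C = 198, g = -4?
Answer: 17802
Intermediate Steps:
W(-89, C) + g*(-4401) = 198 - 4*(-4401) = 198 + 17604 = 17802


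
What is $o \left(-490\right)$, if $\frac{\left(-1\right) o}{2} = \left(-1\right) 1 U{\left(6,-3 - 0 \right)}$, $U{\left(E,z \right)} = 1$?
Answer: $-980$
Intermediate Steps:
$o = 2$ ($o = - 2 \left(-1\right) 1 \cdot 1 = - 2 \left(\left(-1\right) 1\right) = \left(-2\right) \left(-1\right) = 2$)
$o \left(-490\right) = 2 \left(-490\right) = -980$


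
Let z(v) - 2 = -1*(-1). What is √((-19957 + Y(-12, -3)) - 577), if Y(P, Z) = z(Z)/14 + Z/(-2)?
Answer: I*√1006082/7 ≈ 143.29*I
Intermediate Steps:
z(v) = 3 (z(v) = 2 - 1*(-1) = 2 + 1 = 3)
Y(P, Z) = 3/14 - Z/2 (Y(P, Z) = 3/14 + Z/(-2) = 3*(1/14) + Z*(-½) = 3/14 - Z/2)
√((-19957 + Y(-12, -3)) - 577) = √((-19957 + (3/14 - ½*(-3))) - 577) = √((-19957 + (3/14 + 3/2)) - 577) = √((-19957 + 12/7) - 577) = √(-139687/7 - 577) = √(-143726/7) = I*√1006082/7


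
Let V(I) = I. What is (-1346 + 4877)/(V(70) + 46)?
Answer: 3531/116 ≈ 30.440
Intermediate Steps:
(-1346 + 4877)/(V(70) + 46) = (-1346 + 4877)/(70 + 46) = 3531/116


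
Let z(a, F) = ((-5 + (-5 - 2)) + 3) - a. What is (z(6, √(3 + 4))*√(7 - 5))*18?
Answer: -270*√2 ≈ -381.84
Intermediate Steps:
z(a, F) = -9 - a (z(a, F) = ((-5 - 7) + 3) - a = (-12 + 3) - a = -9 - a)
(z(6, √(3 + 4))*√(7 - 5))*18 = ((-9 - 1*6)*√(7 - 5))*18 = ((-9 - 6)*√2)*18 = -15*√2*18 = -270*√2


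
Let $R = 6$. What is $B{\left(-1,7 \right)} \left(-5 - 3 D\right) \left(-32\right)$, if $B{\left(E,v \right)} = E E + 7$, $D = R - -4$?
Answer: $8960$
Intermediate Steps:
$D = 10$ ($D = 6 - -4 = 6 + 4 = 10$)
$B{\left(E,v \right)} = 7 + E^{2}$ ($B{\left(E,v \right)} = E^{2} + 7 = 7 + E^{2}$)
$B{\left(-1,7 \right)} \left(-5 - 3 D\right) \left(-32\right) = \left(7 + \left(-1\right)^{2}\right) \left(-5 - 30\right) \left(-32\right) = \left(7 + 1\right) \left(-5 - 30\right) \left(-32\right) = 8 \left(-35\right) \left(-32\right) = \left(-280\right) \left(-32\right) = 8960$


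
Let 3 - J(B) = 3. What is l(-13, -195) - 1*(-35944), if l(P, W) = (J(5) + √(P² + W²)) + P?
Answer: 35931 + 13*√226 ≈ 36126.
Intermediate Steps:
J(B) = 0 (J(B) = 3 - 1*3 = 3 - 3 = 0)
l(P, W) = P + √(P² + W²) (l(P, W) = (0 + √(P² + W²)) + P = √(P² + W²) + P = P + √(P² + W²))
l(-13, -195) - 1*(-35944) = (-13 + √((-13)² + (-195)²)) - 1*(-35944) = (-13 + √(169 + 38025)) + 35944 = (-13 + √38194) + 35944 = (-13 + 13*√226) + 35944 = 35931 + 13*√226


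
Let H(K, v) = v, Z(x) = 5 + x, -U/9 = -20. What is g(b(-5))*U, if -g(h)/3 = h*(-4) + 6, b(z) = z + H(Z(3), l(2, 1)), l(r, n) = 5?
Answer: -3240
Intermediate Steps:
U = 180 (U = -9*(-20) = 180)
b(z) = 5 + z (b(z) = z + 5 = 5 + z)
g(h) = -18 + 12*h (g(h) = -3*(h*(-4) + 6) = -3*(-4*h + 6) = -3*(6 - 4*h) = -18 + 12*h)
g(b(-5))*U = (-18 + 12*(5 - 5))*180 = (-18 + 12*0)*180 = (-18 + 0)*180 = -18*180 = -3240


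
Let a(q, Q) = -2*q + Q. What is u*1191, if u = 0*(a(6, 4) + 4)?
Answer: 0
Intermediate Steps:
a(q, Q) = Q - 2*q
u = 0 (u = 0*((4 - 2*6) + 4) = 0*((4 - 12) + 4) = 0*(-8 + 4) = 0*(-4) = 0)
u*1191 = 0*1191 = 0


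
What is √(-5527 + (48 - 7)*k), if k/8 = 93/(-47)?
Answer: I*√13642831/47 ≈ 78.588*I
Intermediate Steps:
k = -744/47 (k = 8*(93/(-47)) = 8*(93*(-1/47)) = 8*(-93/47) = -744/47 ≈ -15.830)
√(-5527 + (48 - 7)*k) = √(-5527 + (48 - 7)*(-744/47)) = √(-5527 + 41*(-744/47)) = √(-5527 - 30504/47) = √(-290273/47) = I*√13642831/47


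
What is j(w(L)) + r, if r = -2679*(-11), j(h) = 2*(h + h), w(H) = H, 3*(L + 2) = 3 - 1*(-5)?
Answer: 88415/3 ≈ 29472.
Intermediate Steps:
L = ⅔ (L = -2 + (3 - 1*(-5))/3 = -2 + (3 + 5)/3 = -2 + (⅓)*8 = -2 + 8/3 = ⅔ ≈ 0.66667)
j(h) = 4*h (j(h) = 2*(2*h) = 4*h)
r = 29469
j(w(L)) + r = 4*(⅔) + 29469 = 8/3 + 29469 = 88415/3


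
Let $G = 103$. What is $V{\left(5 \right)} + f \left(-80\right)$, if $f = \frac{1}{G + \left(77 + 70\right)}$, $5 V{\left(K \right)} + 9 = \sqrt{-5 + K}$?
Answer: $- \frac{53}{25} \approx -2.12$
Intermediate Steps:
$V{\left(K \right)} = - \frac{9}{5} + \frac{\sqrt{-5 + K}}{5}$
$f = \frac{1}{250}$ ($f = \frac{1}{103 + \left(77 + 70\right)} = \frac{1}{103 + 147} = \frac{1}{250} \approx 0.004$)
$V{\left(5 \right)} + f \left(-80\right) = \left(- \frac{9}{5} + \frac{\sqrt{-5 + 5}}{5}\right) + \frac{1}{250} \left(-80\right) = \left(- \frac{9}{5} + \frac{\sqrt{0}}{5}\right) - \frac{8}{25} = \left(- \frac{9}{5} + \frac{1}{5} \cdot 0\right) - \frac{8}{25} = \left(- \frac{9}{5} + 0\right) - \frac{8}{25} = - \frac{9}{5} - \frac{8}{25} = - \frac{53}{25}$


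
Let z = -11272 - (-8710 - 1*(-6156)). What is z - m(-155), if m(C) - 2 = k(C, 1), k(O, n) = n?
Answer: -8721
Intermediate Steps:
m(C) = 3 (m(C) = 2 + 1 = 3)
z = -8718 (z = -11272 - (-8710 + 6156) = -11272 - 1*(-2554) = -11272 + 2554 = -8718)
z - m(-155) = -8718 - 1*3 = -8718 - 3 = -8721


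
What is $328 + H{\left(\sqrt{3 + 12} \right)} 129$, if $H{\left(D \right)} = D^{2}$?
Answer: $2263$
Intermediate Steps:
$328 + H{\left(\sqrt{3 + 12} \right)} 129 = 328 + \left(\sqrt{3 + 12}\right)^{2} \cdot 129 = 328 + \left(\sqrt{15}\right)^{2} \cdot 129 = 328 + 15 \cdot 129 = 328 + 1935 = 2263$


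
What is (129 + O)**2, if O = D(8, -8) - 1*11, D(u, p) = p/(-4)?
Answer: 14400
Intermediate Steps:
D(u, p) = -p/4 (D(u, p) = p*(-1/4) = -p/4)
O = -9 (O = -1/4*(-8) - 1*11 = 2 - 11 = -9)
(129 + O)**2 = (129 - 9)**2 = 120**2 = 14400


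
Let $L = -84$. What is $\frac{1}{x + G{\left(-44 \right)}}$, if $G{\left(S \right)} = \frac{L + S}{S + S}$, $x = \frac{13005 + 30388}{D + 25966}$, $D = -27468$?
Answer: $- \frac{16522}{453291} \approx -0.036449$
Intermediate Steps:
$x = - \frac{43393}{1502}$ ($x = \frac{13005 + 30388}{-27468 + 25966} = \frac{43393}{-1502} = 43393 \left(- \frac{1}{1502}\right) = - \frac{43393}{1502} \approx -28.89$)
$G{\left(S \right)} = \frac{-84 + S}{2 S}$ ($G{\left(S \right)} = \frac{-84 + S}{S + S} = \frac{-84 + S}{2 S}$)
$\frac{1}{x + G{\left(-44 \right)}} = \frac{1}{- \frac{43393}{1502} + \frac{-84 - 44}{2 \left(-44\right)}} = \frac{1}{- \frac{43393}{1502} + \frac{1}{2} \left(- \frac{1}{44}\right) \left(-128\right)} = \frac{1}{- \frac{43393}{1502} + \frac{16}{11}} = \frac{1}{- \frac{453291}{16522}} = - \frac{16522}{453291}$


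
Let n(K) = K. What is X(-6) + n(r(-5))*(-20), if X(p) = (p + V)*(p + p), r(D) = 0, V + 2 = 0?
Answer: 96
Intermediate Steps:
V = -2 (V = -2 + 0 = -2)
X(p) = 2*p*(-2 + p) (X(p) = (p - 2)*(p + p) = (-2 + p)*(2*p) = 2*p*(-2 + p))
X(-6) + n(r(-5))*(-20) = 2*(-6)*(-2 - 6) + 0*(-20) = 2*(-6)*(-8) + 0 = 96 + 0 = 96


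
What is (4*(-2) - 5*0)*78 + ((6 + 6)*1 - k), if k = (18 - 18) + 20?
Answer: -632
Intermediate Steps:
k = 20 (k = 0 + 20 = 20)
(4*(-2) - 5*0)*78 + ((6 + 6)*1 - k) = (4*(-2) - 5*0)*78 + ((6 + 6)*1 - 1*20) = (-8 + 0)*78 + (12*1 - 20) = -8*78 + (12 - 20) = -624 - 8 = -632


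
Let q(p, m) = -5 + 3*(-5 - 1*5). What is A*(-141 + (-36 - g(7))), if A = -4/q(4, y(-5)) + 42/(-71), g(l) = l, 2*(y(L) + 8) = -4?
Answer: 218224/2485 ≈ 87.817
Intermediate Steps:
y(L) = -10 (y(L) = -8 + (1/2)*(-4) = -8 - 2 = -10)
q(p, m) = -35 (q(p, m) = -5 + 3*(-5 - 5) = -5 + 3*(-10) = -5 - 30 = -35)
A = -1186/2485 (A = -4/(-35) + 42/(-71) = -4*(-1/35) + 42*(-1/71) = 4/35 - 42/71 = -1186/2485 ≈ -0.47726)
A*(-141 + (-36 - g(7))) = -1186*(-141 + (-36 - 1*7))/2485 = -1186*(-141 + (-36 - 7))/2485 = -1186*(-141 - 43)/2485 = -1186/2485*(-184) = 218224/2485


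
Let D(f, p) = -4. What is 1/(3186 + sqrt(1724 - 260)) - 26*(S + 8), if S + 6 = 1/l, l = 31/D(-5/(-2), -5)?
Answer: -2550798715/52437182 - sqrt(366)/5074566 ≈ -48.645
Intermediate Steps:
l = -31/4 (l = 31/(-4) = 31*(-1/4) = -31/4 ≈ -7.7500)
S = -190/31 (S = -6 + 1/(-31/4) = -6 - 4/31 = -190/31 ≈ -6.1290)
1/(3186 + sqrt(1724 - 260)) - 26*(S + 8) = 1/(3186 + sqrt(1724 - 260)) - 26*(-190/31 + 8) = 1/(3186 + sqrt(1464)) - 26*58/31 = 1/(3186 + 2*sqrt(366)) - 1508/31 = -1508/31 + 1/(3186 + 2*sqrt(366))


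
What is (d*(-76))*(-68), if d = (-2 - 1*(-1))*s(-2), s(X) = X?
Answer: 10336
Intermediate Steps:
d = 2 (d = (-2 - 1*(-1))*(-2) = (-2 + 1)*(-2) = -1*(-2) = 2)
(d*(-76))*(-68) = (2*(-76))*(-68) = -152*(-68) = 10336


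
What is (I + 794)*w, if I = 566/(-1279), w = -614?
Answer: -623185440/1279 ≈ -4.8724e+5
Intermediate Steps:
I = -566/1279 (I = 566*(-1/1279) = -566/1279 ≈ -0.44253)
(I + 794)*w = (-566/1279 + 794)*(-614) = (1014960/1279)*(-614) = -623185440/1279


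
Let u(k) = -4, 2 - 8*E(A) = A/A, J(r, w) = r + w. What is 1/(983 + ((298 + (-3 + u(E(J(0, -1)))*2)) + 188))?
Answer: 1/1458 ≈ 0.00068587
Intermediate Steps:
E(A) = ⅛ (E(A) = ¼ - A/(8*A) = ¼ - ⅛*1 = ¼ - ⅛ = ⅛)
1/(983 + ((298 + (-3 + u(E(J(0, -1)))*2)) + 188)) = 1/(983 + ((298 + (-3 - 4*2)) + 188)) = 1/(983 + ((298 + (-3 - 8)) + 188)) = 1/(983 + ((298 - 11) + 188)) = 1/(983 + (287 + 188)) = 1/(983 + 475) = 1/1458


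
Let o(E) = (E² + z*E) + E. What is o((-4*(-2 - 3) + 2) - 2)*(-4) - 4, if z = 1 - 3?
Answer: -1524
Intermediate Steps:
z = -2
o(E) = E² - E (o(E) = (E² - 2*E) + E = E² - E)
o((-4*(-2 - 3) + 2) - 2)*(-4) - 4 = (((-4*(-2 - 3) + 2) - 2)*(-1 + ((-4*(-2 - 3) + 2) - 2)))*(-4) - 4 = (((-4*(-5) + 2) - 2)*(-1 + ((-4*(-5) + 2) - 2)))*(-4) - 4 = (((20 + 2) - 2)*(-1 + ((20 + 2) - 2)))*(-4) - 4 = ((22 - 2)*(-1 + (22 - 2)))*(-4) - 4 = (20*(-1 + 20))*(-4) - 4 = (20*19)*(-4) - 4 = 380*(-4) - 4 = -1520 - 4 = -1524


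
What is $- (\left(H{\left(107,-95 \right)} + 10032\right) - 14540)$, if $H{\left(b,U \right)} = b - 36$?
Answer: $4437$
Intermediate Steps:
$H{\left(b,U \right)} = -36 + b$ ($H{\left(b,U \right)} = b - 36 = -36 + b$)
$- (\left(H{\left(107,-95 \right)} + 10032\right) - 14540) = - (\left(\left(-36 + 107\right) + 10032\right) - 14540) = - (\left(71 + 10032\right) - 14540) = - (10103 - 14540) = \left(-1\right) \left(-4437\right) = 4437$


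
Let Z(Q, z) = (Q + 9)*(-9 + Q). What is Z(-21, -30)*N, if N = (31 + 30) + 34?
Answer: 34200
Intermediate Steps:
Z(Q, z) = (-9 + Q)*(9 + Q) (Z(Q, z) = (9 + Q)*(-9 + Q) = (-9 + Q)*(9 + Q))
N = 95 (N = 61 + 34 = 95)
Z(-21, -30)*N = (-81 + (-21)²)*95 = (-81 + 441)*95 = 360*95 = 34200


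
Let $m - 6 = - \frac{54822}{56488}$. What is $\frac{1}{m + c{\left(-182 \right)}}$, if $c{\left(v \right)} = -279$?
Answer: $- \frac{28244}{7738023} \approx -0.00365$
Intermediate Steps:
$m = \frac{142053}{28244}$ ($m = 6 - \frac{54822}{56488} = 6 - \frac{27411}{28244} = \frac{142053}{28244} \approx 5.0295$)
$\frac{1}{m + c{\left(-182 \right)}} = \frac{1}{\frac{142053}{28244} - 279} = \frac{1}{- \frac{7738023}{28244}} = - \frac{28244}{7738023}$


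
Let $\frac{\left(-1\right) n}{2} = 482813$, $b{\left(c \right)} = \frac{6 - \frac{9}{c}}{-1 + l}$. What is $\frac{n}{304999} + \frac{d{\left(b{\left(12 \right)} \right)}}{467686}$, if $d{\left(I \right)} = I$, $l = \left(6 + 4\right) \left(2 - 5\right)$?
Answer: $- \frac{55999616823043}{17687826526936} \approx -3.166$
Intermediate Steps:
$l = -30$ ($l = 10 \left(-3\right) = -30$)
$b{\left(c \right)} = - \frac{6}{31} + \frac{9}{31 c}$ ($b{\left(c \right)} = \frac{6 - \frac{9}{c}}{-1 - 30} = \frac{6 - \frac{9}{c}}{-31} = \left(6 - \frac{9}{c}\right) \left(- \frac{1}{31}\right) = - \frac{6}{31} + \frac{9}{31 c}$)
$n = -965626$ ($n = \left(-2\right) 482813 = -965626$)
$\frac{n}{304999} + \frac{d{\left(b{\left(12 \right)} \right)}}{467686} = - \frac{965626}{304999} + \frac{\frac{3}{31} \cdot \frac{1}{12} \left(3 - 24\right)}{467686} = \left(-965626\right) \frac{1}{304999} + \frac{3}{31} \cdot \frac{1}{12} \left(3 - 24\right) \frac{1}{467686} = - \frac{965626}{304999} + \frac{3}{31} \cdot \frac{1}{12} \left(-21\right) \frac{1}{467686} = - \frac{965626}{304999} - \frac{21}{57993064} = - \frac{55999616823043}{17687826526936}$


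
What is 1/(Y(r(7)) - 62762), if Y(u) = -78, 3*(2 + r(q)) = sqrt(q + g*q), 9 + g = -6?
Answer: -1/62840 ≈ -1.5913e-5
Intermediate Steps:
g = -15 (g = -9 - 6 = -15)
r(q) = -2 + sqrt(14)*sqrt(-q)/3 (r(q) = -2 + sqrt(q - 15*q)/3 = -2 + sqrt(-14*q)/3 = -2 + (sqrt(14)*sqrt(-q))/3 = -2 + sqrt(14)*sqrt(-q)/3)
1/(Y(r(7)) - 62762) = 1/(-78 - 62762) = 1/(-62840) = -1/62840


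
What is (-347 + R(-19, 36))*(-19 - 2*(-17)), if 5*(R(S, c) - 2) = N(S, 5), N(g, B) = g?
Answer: -5232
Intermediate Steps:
R(S, c) = 2 + S/5
(-347 + R(-19, 36))*(-19 - 2*(-17)) = (-347 + (2 + (⅕)*(-19)))*(-19 - 2*(-17)) = (-347 + (2 - 19/5))*(-19 + 34) = (-347 - 9/5)*15 = -1744/5*15 = -5232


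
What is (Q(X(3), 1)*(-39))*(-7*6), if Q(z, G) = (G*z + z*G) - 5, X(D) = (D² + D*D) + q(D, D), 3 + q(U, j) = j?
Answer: 50778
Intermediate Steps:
q(U, j) = -3 + j
X(D) = -3 + D + 2*D² (X(D) = (D² + D*D) + (-3 + D) = (D² + D²) + (-3 + D) = 2*D² + (-3 + D) = -3 + D + 2*D²)
Q(z, G) = -5 + 2*G*z (Q(z, G) = (G*z + G*z) - 5 = 2*G*z - 5 = -5 + 2*G*z)
(Q(X(3), 1)*(-39))*(-7*6) = ((-5 + 2*1*(-3 + 3 + 2*3²))*(-39))*(-7*6) = ((-5 + 2*1*(-3 + 3 + 2*9))*(-39))*(-42) = ((-5 + 2*1*(-3 + 3 + 18))*(-39))*(-42) = ((-5 + 2*1*18)*(-39))*(-42) = ((-5 + 36)*(-39))*(-42) = (31*(-39))*(-42) = -1209*(-42) = 50778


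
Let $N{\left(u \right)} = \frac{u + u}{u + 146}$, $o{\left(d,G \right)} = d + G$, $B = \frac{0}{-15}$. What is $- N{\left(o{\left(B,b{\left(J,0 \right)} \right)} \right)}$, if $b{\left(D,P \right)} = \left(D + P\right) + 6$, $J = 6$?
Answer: $- \frac{12}{79} \approx -0.1519$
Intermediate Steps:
$b{\left(D,P \right)} = 6 + D + P$
$B = 0$ ($B = 0 \left(- \frac{1}{15}\right) = 0$)
$o{\left(d,G \right)} = G + d$
$N{\left(u \right)} = \frac{2 u}{146 + u}$
$- N{\left(o{\left(B,b{\left(J,0 \right)} \right)} \right)} = - \frac{2 \left(\left(6 + 6 + 0\right) + 0\right)}{146 + \left(\left(6 + 6 + 0\right) + 0\right)} = - \frac{2 \left(12 + 0\right)}{146 + \left(12 + 0\right)} = - \frac{2 \cdot 12}{146 + 12} = - \frac{2 \cdot 12}{158} = \left(-1\right) \frac{12}{79} = - \frac{12}{79}$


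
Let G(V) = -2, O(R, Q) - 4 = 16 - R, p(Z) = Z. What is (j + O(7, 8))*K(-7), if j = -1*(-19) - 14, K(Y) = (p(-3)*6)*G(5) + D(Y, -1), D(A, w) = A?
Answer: 522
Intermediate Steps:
O(R, Q) = 20 - R (O(R, Q) = 4 + (16 - R) = 20 - R)
K(Y) = 36 + Y (K(Y) = -3*6*(-2) + Y = -18*(-2) + Y = 36 + Y)
j = 5 (j = 19 - 14 = 5)
(j + O(7, 8))*K(-7) = (5 + (20 - 1*7))*(36 - 7) = (5 + (20 - 7))*29 = (5 + 13)*29 = 18*29 = 522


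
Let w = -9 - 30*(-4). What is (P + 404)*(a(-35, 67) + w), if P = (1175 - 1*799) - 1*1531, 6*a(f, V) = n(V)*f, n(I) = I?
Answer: 1260929/6 ≈ 2.1015e+5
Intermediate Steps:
a(f, V) = V*f/6 (a(f, V) = (V*f)/6 = V*f/6)
P = -1155 (P = (1175 - 799) - 1531 = 376 - 1531 = -1155)
w = 111 (w = -9 + 120 = 111)
(P + 404)*(a(-35, 67) + w) = (-1155 + 404)*((⅙)*67*(-35) + 111) = -751*(-2345/6 + 111) = -751*(-1679/6) = 1260929/6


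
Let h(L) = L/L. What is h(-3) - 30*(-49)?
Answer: 1471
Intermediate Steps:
h(L) = 1
h(-3) - 30*(-49) = 1 - 30*(-49) = 1 + 1470 = 1471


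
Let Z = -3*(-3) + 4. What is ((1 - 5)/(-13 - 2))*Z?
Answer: 52/15 ≈ 3.4667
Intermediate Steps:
Z = 13 (Z = 9 + 4 = 13)
((1 - 5)/(-13 - 2))*Z = ((1 - 5)/(-13 - 2))*13 = -4/(-15)*13 = -4*(-1/15)*13 = (4/15)*13 = 52/15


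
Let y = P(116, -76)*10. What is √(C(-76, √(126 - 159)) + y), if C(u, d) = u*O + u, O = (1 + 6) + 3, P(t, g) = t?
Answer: 18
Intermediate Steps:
O = 10 (O = 7 + 3 = 10)
C(u, d) = 11*u (C(u, d) = u*10 + u = 10*u + u = 11*u)
y = 1160 (y = 116*10 = 1160)
√(C(-76, √(126 - 159)) + y) = √(11*(-76) + 1160) = √(-836 + 1160) = √324 = 18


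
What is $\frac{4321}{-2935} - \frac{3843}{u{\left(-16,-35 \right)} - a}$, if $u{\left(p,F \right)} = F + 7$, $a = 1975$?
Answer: $\frac{2624242}{5878805} \approx 0.44639$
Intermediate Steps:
$u{\left(p,F \right)} = 7 + F$
$\frac{4321}{-2935} - \frac{3843}{u{\left(-16,-35 \right)} - a} = \frac{4321}{-2935} - \frac{3843}{\left(7 - 35\right) - 1975} = 4321 \left(- \frac{1}{2935}\right) - \frac{3843}{-28 - 1975} = - \frac{4321}{2935} - \frac{3843}{-2003} = - \frac{4321}{2935} - - \frac{3843}{2003} = - \frac{4321}{2935} + \frac{3843}{2003} = \frac{2624242}{5878805}$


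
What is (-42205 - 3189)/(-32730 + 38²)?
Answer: 22697/15643 ≈ 1.4509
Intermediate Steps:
(-42205 - 3189)/(-32730 + 38²) = -45394/(-32730 + 1444) = -45394/(-31286) = -45394*(-1/31286) = 22697/15643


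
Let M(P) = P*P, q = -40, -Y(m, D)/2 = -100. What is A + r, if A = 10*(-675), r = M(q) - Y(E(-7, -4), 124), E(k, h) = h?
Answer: -5350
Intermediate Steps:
Y(m, D) = 200 (Y(m, D) = -2*(-100) = 200)
M(P) = P²
r = 1400 (r = (-40)² - 1*200 = 1600 - 200 = 1400)
A = -6750
A + r = -6750 + 1400 = -5350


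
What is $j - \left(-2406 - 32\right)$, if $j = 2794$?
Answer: $5232$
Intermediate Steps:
$j - \left(-2406 - 32\right) = 2794 - \left(-2406 - 32\right) = 2794 - -2438 = 2794 + 2438 = 5232$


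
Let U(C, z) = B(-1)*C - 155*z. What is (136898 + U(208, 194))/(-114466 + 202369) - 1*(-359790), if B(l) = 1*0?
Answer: 31626727198/87903 ≈ 3.5979e+5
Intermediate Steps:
B(l) = 0
U(C, z) = -155*z (U(C, z) = 0*C - 155*z = 0 - 155*z = -155*z)
(136898 + U(208, 194))/(-114466 + 202369) - 1*(-359790) = (136898 - 155*194)/(-114466 + 202369) - 1*(-359790) = (136898 - 30070)/87903 + 359790 = 106828*(1/87903) + 359790 = 106828/87903 + 359790 = 31626727198/87903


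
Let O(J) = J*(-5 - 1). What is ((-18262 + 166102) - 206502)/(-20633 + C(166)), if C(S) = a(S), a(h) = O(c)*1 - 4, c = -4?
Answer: 19554/6871 ≈ 2.8459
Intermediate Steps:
O(J) = -6*J (O(J) = J*(-6) = -6*J)
a(h) = 20 (a(h) = -6*(-4)*1 - 4 = 24*1 - 4 = 24 - 4 = 20)
C(S) = 20
((-18262 + 166102) - 206502)/(-20633 + C(166)) = ((-18262 + 166102) - 206502)/(-20633 + 20) = (147840 - 206502)/(-20613) = -58662*(-1/20613) = 19554/6871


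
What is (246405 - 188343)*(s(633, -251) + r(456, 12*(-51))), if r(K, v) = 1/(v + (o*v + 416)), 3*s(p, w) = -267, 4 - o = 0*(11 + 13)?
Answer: -6831487827/1322 ≈ -5.1675e+6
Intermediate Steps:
o = 4 (o = 4 - 0*(11 + 13) = 4 - 0*24 = 4 - 1*0 = 4 + 0 = 4)
s(p, w) = -89 (s(p, w) = (⅓)*(-267) = -89)
r(K, v) = 1/(416 + 5*v) (r(K, v) = 1/(v + (4*v + 416)) = 1/(v + (416 + 4*v)) = 1/(416 + 5*v))
(246405 - 188343)*(s(633, -251) + r(456, 12*(-51))) = (246405 - 188343)*(-89 + 1/(416 + 5*(12*(-51)))) = 58062*(-89 + 1/(416 + 5*(-612))) = 58062*(-89 + 1/(416 - 3060)) = 58062*(-89 + 1/(-2644)) = 58062*(-89 - 1/2644) = 58062*(-235317/2644) = -6831487827/1322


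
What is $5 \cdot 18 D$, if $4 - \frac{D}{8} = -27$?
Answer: $22320$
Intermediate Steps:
$D = 248$ ($D = 32 - -216 = 32 + 216 = 248$)
$5 \cdot 18 D = 5 \cdot 18 \cdot 248 = 90 \cdot 248 = 22320$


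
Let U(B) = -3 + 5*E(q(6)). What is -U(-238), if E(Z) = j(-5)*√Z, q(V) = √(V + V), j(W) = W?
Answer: 3 + 25*√2*3^(¼) ≈ 49.530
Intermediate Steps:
q(V) = √2*√V (q(V) = √(2*V) = √2*√V)
E(Z) = -5*√Z
U(B) = -3 - 25*√2*3^(¼) (U(B) = -3 + 5*(-5*√2*3^(¼)) = -3 - 25*√2*3^(¼))
-U(-238) = -(-3 - 25*√2*3^(¼)) = 3 + 25*√2*3^(¼)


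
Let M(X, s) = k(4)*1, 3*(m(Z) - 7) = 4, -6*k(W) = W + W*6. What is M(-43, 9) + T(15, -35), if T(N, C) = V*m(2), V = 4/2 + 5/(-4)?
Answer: 19/12 ≈ 1.5833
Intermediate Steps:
k(W) = -7*W/6 (k(W) = -(W + W*6)/6 = -(W + 6*W)/6 = -7*W/6)
m(Z) = 25/3 (m(Z) = 7 + (⅓)*4 = 7 + 4/3 = 25/3)
V = ¾ (V = 4*(½) + 5*(-¼) = 2 - 5/4 = ¾ ≈ 0.75000)
M(X, s) = -14/3 (M(X, s) = -7/6*4*1 = -14/3*1 = -14/3)
T(N, C) = 25/4 (T(N, C) = (¾)*(25/3) = 25/4)
M(-43, 9) + T(15, -35) = -14/3 + 25/4 = 19/12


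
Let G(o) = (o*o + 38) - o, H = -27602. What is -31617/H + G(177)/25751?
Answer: 1675075747/710779102 ≈ 2.3567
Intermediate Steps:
G(o) = 38 + o**2 - o (G(o) = (o**2 + 38) - o = (38 + o**2) - o = 38 + o**2 - o)
-31617/H + G(177)/25751 = -31617/(-27602) + (38 + 177**2 - 1*177)/25751 = -31617*(-1/27602) + (38 + 31329 - 177)*(1/25751) = 31617/27602 + 31190*(1/25751) = 31617/27602 + 31190/25751 = 1675075747/710779102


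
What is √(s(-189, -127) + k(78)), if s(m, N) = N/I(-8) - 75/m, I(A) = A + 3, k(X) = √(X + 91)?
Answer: 11*√3535/105 ≈ 6.2287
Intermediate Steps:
k(X) = √(91 + X)
I(A) = 3 + A
s(m, N) = -75/m - N/5 (s(m, N) = N/(3 - 8) - 75/m = N/(-5) - 75/m = N*(-⅕) - 75/m = -N/5 - 75/m = -75/m - N/5)
√(s(-189, -127) + k(78)) = √((-75/(-189) - ⅕*(-127)) + √(91 + 78)) = √((-75*(-1/189) + 127/5) + √169) = √((25/63 + 127/5) + 13) = √(8126/315 + 13) = √(12221/315) = 11*√3535/105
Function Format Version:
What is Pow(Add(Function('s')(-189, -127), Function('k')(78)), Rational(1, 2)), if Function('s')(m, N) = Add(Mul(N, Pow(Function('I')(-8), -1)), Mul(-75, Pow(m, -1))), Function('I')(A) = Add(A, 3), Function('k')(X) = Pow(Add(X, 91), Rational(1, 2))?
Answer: Mul(Rational(11, 105), Pow(3535, Rational(1, 2))) ≈ 6.2287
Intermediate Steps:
Function('k')(X) = Pow(Add(91, X), Rational(1, 2))
Function('I')(A) = Add(3, A)
Function('s')(m, N) = Add(Mul(-75, Pow(m, -1)), Mul(Rational(-1, 5), N)) (Function('s')(m, N) = Add(Mul(N, Pow(Add(3, -8), -1)), Mul(-75, Pow(m, -1))) = Add(Mul(N, Pow(-5, -1)), Mul(-75, Pow(m, -1))) = Add(Mul(N, Rational(-1, 5)), Mul(-75, Pow(m, -1))) = Add(Mul(Rational(-1, 5), N), Mul(-75, Pow(m, -1))) = Add(Mul(-75, Pow(m, -1)), Mul(Rational(-1, 5), N)))
Pow(Add(Function('s')(-189, -127), Function('k')(78)), Rational(1, 2)) = Pow(Add(Add(Mul(-75, Pow(-189, -1)), Mul(Rational(-1, 5), -127)), Pow(Add(91, 78), Rational(1, 2))), Rational(1, 2)) = Pow(Add(Add(Mul(-75, Rational(-1, 189)), Rational(127, 5)), Pow(169, Rational(1, 2))), Rational(1, 2)) = Pow(Add(Add(Rational(25, 63), Rational(127, 5)), 13), Rational(1, 2)) = Pow(Add(Rational(8126, 315), 13), Rational(1, 2)) = Pow(Rational(12221, 315), Rational(1, 2)) = Mul(Rational(11, 105), Pow(3535, Rational(1, 2)))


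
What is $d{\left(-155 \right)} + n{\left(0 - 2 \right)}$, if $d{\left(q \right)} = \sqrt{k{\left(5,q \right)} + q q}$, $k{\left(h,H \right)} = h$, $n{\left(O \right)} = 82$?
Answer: $82 + 3 \sqrt{2670} \approx 237.02$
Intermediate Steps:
$d{\left(q \right)} = \sqrt{5 + q^{2}}$ ($d{\left(q \right)} = \sqrt{5 + q q} = \sqrt{5 + q^{2}}$)
$d{\left(-155 \right)} + n{\left(0 - 2 \right)} = \sqrt{5 + \left(-155\right)^{2}} + 82 = \sqrt{5 + 24025} + 82 = \sqrt{24030} + 82 = 3 \sqrt{2670} + 82 = 82 + 3 \sqrt{2670}$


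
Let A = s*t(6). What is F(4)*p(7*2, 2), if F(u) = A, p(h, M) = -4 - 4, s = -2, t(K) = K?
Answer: 96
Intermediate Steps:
p(h, M) = -8
A = -12 (A = -2*6 = -12)
F(u) = -12
F(4)*p(7*2, 2) = -12*(-8) = 96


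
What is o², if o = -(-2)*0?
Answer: 0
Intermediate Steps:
o = 0 (o = -2*0 = 0)
o² = 0² = 0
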